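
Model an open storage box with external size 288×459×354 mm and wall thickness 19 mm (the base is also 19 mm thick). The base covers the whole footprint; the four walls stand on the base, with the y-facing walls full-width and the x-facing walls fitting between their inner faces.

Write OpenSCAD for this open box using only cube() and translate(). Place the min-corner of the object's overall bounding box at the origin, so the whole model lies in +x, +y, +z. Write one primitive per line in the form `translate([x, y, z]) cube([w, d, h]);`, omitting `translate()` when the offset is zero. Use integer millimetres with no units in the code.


cube([288, 459, 19]);
translate([0, 0, 19]) cube([288, 19, 335]);
translate([0, 440, 19]) cube([288, 19, 335]);
translate([0, 19, 19]) cube([19, 421, 335]);
translate([269, 19, 19]) cube([19, 421, 335]);


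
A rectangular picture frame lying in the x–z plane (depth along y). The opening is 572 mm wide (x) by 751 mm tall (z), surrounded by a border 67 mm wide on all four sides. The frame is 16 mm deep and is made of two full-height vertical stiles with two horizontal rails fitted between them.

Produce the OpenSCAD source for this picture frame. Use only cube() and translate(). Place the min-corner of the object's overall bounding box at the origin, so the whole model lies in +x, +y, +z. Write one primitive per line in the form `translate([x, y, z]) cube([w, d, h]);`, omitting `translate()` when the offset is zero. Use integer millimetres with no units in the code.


cube([67, 16, 885]);
translate([639, 0, 0]) cube([67, 16, 885]);
translate([67, 0, 0]) cube([572, 16, 67]);
translate([67, 0, 818]) cube([572, 16, 67]);


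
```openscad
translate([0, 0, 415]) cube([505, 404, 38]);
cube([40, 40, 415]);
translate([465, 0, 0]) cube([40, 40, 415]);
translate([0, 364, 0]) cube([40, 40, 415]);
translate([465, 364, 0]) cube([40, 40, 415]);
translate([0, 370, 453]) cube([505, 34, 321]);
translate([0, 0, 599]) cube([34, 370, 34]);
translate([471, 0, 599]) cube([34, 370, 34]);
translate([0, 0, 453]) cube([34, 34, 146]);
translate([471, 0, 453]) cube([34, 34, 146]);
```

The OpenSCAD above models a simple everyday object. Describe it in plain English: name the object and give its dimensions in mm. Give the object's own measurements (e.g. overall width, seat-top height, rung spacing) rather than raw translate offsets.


A chair. The seat is a 505×404×38 mm slab with its top at z = 453 mm, on four 40×40 mm corner legs (flush with the seat edges, standing on z = 0). A flat backrest 34 mm thick, 321 mm tall, spans the full seat width and rises from the seat top along its +y edge, rear face flush with the rear of the seat. Two armrests of 34×34 mm section run along each side from the seat's front edge to the front of the backrest, top faces 180 mm above the seat top and outer faces flush with the seat's x-edges; a 34×34 mm post under the front of each armrest stands on the seat at the front corner.


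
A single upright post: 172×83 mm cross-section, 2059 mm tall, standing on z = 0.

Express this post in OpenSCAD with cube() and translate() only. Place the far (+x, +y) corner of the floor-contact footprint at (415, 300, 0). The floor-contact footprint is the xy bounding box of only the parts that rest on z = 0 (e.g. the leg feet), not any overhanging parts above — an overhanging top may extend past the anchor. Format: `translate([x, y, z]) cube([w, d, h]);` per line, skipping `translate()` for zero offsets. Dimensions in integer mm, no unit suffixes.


translate([243, 217, 0]) cube([172, 83, 2059]);


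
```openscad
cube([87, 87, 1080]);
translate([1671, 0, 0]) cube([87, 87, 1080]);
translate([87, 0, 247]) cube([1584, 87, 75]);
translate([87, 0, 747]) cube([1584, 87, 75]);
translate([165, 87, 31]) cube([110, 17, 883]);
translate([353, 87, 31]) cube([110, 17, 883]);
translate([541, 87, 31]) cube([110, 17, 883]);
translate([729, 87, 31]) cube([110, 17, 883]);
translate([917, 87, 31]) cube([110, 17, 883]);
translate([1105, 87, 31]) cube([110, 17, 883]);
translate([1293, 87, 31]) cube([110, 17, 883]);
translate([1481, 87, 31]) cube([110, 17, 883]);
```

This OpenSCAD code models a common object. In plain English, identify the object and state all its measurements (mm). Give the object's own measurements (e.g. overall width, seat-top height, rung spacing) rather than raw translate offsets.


A fence section. Two 87×87 mm posts, 1080 mm tall, stand on the floor with a clear span of 1584 mm between their inner faces. Two horizontal rails of 87×75 mm section span the gap between the posts with their undersides at z = 247 mm and z = 747 mm, flush with the posts' −y face. 8 pickets, each 110 mm wide, 17 mm thick and 883 mm tall, are fixed to the +y face of the rails with their bottoms at z = 31 mm, spaced across the span with a 78 mm gap after the −x post and between neighbouring pickets, with 80 mm left before the +x post.


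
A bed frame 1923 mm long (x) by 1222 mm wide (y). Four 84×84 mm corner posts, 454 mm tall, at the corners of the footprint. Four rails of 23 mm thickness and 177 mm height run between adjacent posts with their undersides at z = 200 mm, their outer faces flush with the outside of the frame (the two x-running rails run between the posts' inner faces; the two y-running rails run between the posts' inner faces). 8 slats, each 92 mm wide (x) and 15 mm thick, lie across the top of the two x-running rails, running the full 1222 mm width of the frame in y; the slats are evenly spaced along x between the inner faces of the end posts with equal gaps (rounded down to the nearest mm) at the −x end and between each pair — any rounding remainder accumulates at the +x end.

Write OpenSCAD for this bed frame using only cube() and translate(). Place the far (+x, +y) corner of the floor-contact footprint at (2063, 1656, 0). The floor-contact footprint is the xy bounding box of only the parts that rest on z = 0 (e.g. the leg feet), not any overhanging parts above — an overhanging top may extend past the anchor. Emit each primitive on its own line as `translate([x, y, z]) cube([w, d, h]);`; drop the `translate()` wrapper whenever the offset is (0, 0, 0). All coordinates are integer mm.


translate([140, 434, 0]) cube([84, 84, 454]);
translate([140, 1572, 0]) cube([84, 84, 454]);
translate([1979, 434, 0]) cube([84, 84, 454]);
translate([1979, 1572, 0]) cube([84, 84, 454]);
translate([224, 434, 200]) cube([1755, 23, 177]);
translate([224, 1633, 200]) cube([1755, 23, 177]);
translate([140, 518, 200]) cube([23, 1054, 177]);
translate([2040, 518, 200]) cube([23, 1054, 177]);
translate([337, 434, 377]) cube([92, 1222, 15]);
translate([542, 434, 377]) cube([92, 1222, 15]);
translate([747, 434, 377]) cube([92, 1222, 15]);
translate([952, 434, 377]) cube([92, 1222, 15]);
translate([1157, 434, 377]) cube([92, 1222, 15]);
translate([1362, 434, 377]) cube([92, 1222, 15]);
translate([1567, 434, 377]) cube([92, 1222, 15]);
translate([1772, 434, 377]) cube([92, 1222, 15]);


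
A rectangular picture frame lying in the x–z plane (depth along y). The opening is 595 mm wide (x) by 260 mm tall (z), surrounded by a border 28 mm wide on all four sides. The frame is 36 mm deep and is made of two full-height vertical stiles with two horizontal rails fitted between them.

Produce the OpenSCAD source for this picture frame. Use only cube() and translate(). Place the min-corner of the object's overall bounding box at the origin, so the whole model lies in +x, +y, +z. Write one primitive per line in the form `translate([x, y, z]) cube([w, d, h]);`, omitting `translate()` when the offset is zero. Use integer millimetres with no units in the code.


cube([28, 36, 316]);
translate([623, 0, 0]) cube([28, 36, 316]);
translate([28, 0, 0]) cube([595, 36, 28]);
translate([28, 0, 288]) cube([595, 36, 28]);


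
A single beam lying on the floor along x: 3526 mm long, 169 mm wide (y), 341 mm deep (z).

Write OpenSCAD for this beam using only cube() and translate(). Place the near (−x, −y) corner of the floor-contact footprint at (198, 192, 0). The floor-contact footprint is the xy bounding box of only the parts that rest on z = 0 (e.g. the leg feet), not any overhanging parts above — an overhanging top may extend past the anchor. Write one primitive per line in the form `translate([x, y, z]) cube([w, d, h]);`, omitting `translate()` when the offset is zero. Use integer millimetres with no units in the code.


translate([198, 192, 0]) cube([3526, 169, 341]);


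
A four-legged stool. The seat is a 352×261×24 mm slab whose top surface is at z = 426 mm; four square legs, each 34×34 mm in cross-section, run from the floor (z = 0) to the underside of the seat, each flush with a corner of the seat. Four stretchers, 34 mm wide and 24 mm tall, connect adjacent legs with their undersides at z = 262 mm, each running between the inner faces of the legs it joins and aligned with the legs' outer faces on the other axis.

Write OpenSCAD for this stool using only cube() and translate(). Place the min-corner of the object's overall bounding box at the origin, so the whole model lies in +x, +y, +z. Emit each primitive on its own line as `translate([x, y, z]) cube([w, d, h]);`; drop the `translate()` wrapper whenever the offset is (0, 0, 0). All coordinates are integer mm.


// leg_h = 426 - 24 = 402
// stretcher span = 352 - 2*34 = 284
translate([0, 0, 402]) cube([352, 261, 24]);
cube([34, 34, 402]);
translate([318, 0, 0]) cube([34, 34, 402]);
translate([0, 227, 0]) cube([34, 34, 402]);
translate([318, 227, 0]) cube([34, 34, 402]);
translate([34, 0, 262]) cube([284, 34, 24]);
translate([34, 227, 262]) cube([284, 34, 24]);
translate([0, 34, 262]) cube([34, 193, 24]);
translate([318, 34, 262]) cube([34, 193, 24]);


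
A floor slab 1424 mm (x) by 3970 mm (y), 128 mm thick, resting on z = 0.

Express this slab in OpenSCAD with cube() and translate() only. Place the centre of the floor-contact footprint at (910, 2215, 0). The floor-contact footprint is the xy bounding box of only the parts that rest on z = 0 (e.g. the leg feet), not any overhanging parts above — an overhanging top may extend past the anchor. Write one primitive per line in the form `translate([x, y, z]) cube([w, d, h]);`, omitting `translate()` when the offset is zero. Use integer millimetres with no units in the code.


translate([198, 230, 0]) cube([1424, 3970, 128]);


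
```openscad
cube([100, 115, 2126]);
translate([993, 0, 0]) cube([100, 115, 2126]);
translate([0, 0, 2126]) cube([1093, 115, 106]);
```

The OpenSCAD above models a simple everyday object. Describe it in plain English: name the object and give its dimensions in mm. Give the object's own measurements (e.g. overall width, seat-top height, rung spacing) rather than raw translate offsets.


A door frame. The clear opening is 893 mm wide and 2126 mm high. Two 100 mm wide jambs, 115 mm deep, stand either side of the opening from the floor to the top of the opening. A 106 mm thick head sits across the top of both jambs, spanning the full outside width of the frame.


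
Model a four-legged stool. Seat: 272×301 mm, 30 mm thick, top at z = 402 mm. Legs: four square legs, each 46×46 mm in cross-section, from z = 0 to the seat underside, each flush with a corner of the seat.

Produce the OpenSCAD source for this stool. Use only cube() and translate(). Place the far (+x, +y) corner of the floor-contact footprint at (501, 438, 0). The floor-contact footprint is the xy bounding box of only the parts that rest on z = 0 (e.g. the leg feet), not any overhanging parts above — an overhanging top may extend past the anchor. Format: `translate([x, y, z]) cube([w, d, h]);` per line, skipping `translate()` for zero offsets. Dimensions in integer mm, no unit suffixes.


// leg_h = 402 - 30 = 372
translate([229, 137, 372]) cube([272, 301, 30]);
translate([229, 137, 0]) cube([46, 46, 372]);
translate([455, 137, 0]) cube([46, 46, 372]);
translate([229, 392, 0]) cube([46, 46, 372]);
translate([455, 392, 0]) cube([46, 46, 372]);


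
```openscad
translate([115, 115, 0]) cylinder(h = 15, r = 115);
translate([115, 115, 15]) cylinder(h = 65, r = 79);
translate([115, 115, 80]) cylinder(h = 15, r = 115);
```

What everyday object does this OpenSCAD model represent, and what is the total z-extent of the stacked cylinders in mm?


A spool. The overall height is 95 mm.

Three coaxial cylinders, large–small–large — a spool. Two 15 mm flanges and a 65 mm core give 15 + 65 + 15 = 95 mm.


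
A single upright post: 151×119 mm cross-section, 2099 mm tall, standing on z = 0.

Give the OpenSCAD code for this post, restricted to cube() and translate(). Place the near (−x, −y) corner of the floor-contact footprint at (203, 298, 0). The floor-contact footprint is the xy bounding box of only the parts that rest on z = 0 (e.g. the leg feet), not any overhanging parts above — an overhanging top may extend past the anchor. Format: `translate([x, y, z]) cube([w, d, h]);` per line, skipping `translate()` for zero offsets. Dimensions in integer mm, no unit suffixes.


translate([203, 298, 0]) cube([151, 119, 2099]);


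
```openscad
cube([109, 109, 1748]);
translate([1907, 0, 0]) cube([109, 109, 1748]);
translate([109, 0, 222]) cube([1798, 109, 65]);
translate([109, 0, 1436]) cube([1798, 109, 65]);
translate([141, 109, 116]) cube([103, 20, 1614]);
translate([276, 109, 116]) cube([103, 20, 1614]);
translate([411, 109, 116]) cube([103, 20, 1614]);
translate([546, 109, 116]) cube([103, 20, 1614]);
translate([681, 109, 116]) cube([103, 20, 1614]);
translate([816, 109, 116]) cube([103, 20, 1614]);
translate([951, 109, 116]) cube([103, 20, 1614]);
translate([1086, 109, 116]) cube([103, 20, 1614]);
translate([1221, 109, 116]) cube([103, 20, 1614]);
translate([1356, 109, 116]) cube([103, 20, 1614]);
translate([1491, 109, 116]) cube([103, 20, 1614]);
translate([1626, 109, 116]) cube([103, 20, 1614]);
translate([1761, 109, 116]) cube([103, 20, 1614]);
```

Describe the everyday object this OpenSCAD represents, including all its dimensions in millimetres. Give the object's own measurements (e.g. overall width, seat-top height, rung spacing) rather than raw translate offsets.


A fence section. Two 109×109 mm posts, 1748 mm tall, stand on the floor with a clear span of 1798 mm between their inner faces. Two horizontal rails of 109×65 mm section span the gap between the posts with their undersides at z = 222 mm and z = 1436 mm, flush with the posts' −y face. 13 pickets, each 103 mm wide, 20 mm thick and 1614 mm tall, are fixed to the +y face of the rails with their bottoms at z = 116 mm, spaced across the span with a 32 mm gap after the −x post and between neighbouring pickets, with 43 mm left before the +x post.


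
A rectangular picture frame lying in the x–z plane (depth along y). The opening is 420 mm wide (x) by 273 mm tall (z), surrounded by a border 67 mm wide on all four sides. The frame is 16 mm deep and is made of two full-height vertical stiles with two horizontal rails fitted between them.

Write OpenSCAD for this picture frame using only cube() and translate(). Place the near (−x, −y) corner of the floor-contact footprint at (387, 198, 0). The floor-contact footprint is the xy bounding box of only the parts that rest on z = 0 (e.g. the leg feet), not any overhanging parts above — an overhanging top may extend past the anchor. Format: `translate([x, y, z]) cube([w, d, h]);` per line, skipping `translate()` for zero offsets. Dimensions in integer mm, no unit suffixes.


translate([387, 198, 0]) cube([67, 16, 407]);
translate([874, 198, 0]) cube([67, 16, 407]);
translate([454, 198, 0]) cube([420, 16, 67]);
translate([454, 198, 340]) cube([420, 16, 67]);


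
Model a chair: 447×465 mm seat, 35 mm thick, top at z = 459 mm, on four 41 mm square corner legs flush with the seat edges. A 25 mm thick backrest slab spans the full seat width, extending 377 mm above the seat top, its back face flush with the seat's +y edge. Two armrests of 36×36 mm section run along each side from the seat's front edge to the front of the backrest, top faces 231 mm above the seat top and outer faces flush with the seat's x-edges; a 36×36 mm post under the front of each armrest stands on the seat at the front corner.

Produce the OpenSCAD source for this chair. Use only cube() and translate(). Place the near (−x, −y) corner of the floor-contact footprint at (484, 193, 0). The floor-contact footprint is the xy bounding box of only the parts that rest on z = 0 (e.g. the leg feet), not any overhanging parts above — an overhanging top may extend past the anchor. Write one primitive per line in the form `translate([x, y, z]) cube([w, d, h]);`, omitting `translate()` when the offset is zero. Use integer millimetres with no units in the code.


// leg_h = 459 - 35 = 424
// arm post h = 231 - 36 = 195
translate([484, 193, 424]) cube([447, 465, 35]);
translate([484, 193, 0]) cube([41, 41, 424]);
translate([890, 193, 0]) cube([41, 41, 424]);
translate([484, 617, 0]) cube([41, 41, 424]);
translate([890, 617, 0]) cube([41, 41, 424]);
translate([484, 633, 459]) cube([447, 25, 377]);
translate([484, 193, 654]) cube([36, 440, 36]);
translate([895, 193, 654]) cube([36, 440, 36]);
translate([484, 193, 459]) cube([36, 36, 195]);
translate([895, 193, 459]) cube([36, 36, 195]);


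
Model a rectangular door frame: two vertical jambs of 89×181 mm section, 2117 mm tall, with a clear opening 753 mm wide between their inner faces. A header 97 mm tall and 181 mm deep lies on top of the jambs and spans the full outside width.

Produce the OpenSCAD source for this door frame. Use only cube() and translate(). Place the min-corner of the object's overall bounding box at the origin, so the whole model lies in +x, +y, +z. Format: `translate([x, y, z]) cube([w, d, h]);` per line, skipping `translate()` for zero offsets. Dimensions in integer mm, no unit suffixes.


cube([89, 181, 2117]);
translate([842, 0, 0]) cube([89, 181, 2117]);
translate([0, 0, 2117]) cube([931, 181, 97]);


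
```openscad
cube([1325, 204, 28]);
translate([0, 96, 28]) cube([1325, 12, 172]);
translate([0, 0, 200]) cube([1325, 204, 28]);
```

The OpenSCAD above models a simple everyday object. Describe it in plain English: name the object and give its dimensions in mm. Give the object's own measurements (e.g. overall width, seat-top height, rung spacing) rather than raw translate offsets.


An I-beam lying along x, 1325 mm long. Overall section height 228 mm. Two flanges 204 mm wide (y) and 28 mm thick, one on the floor and one at the top; a web 12 mm thick runs between them, centred on the flange width.


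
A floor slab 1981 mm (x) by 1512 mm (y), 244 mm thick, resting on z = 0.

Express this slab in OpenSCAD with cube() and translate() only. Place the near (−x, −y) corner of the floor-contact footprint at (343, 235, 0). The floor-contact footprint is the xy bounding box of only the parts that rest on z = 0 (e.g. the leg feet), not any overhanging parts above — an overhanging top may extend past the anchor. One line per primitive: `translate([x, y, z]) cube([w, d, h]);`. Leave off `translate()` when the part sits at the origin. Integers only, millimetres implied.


translate([343, 235, 0]) cube([1981, 1512, 244]);


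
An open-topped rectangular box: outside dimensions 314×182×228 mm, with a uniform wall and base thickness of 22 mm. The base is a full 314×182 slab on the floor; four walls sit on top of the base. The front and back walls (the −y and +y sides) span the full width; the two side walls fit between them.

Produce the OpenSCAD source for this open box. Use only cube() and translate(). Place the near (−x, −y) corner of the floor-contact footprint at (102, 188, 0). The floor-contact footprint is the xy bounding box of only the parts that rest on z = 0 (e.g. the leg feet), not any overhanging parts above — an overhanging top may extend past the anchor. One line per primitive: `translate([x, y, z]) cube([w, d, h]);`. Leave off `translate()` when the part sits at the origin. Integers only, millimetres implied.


translate([102, 188, 0]) cube([314, 182, 22]);
translate([102, 188, 22]) cube([314, 22, 206]);
translate([102, 348, 22]) cube([314, 22, 206]);
translate([102, 210, 22]) cube([22, 138, 206]);
translate([394, 210, 22]) cube([22, 138, 206]);


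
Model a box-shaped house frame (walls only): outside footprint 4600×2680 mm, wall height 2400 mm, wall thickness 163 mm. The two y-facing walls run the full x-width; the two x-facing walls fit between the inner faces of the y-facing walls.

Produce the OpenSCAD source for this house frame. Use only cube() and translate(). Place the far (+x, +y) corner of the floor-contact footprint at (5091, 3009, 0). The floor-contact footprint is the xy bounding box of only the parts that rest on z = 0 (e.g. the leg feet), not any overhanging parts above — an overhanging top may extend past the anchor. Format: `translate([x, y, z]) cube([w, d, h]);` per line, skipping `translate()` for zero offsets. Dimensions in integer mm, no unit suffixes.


translate([491, 329, 0]) cube([4600, 163, 2400]);
translate([491, 2846, 0]) cube([4600, 163, 2400]);
translate([491, 492, 0]) cube([163, 2354, 2400]);
translate([4928, 492, 0]) cube([163, 2354, 2400]);


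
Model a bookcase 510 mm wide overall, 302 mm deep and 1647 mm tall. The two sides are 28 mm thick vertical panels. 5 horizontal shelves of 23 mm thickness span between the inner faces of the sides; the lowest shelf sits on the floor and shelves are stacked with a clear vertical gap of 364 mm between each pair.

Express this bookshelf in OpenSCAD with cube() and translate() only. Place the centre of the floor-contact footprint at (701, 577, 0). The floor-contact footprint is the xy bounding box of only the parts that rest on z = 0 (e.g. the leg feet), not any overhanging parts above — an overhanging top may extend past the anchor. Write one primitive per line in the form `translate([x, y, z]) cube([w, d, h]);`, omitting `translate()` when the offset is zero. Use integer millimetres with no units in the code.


translate([446, 426, 0]) cube([28, 302, 1647]);
translate([928, 426, 0]) cube([28, 302, 1647]);
translate([474, 426, 0]) cube([454, 302, 23]);
translate([474, 426, 387]) cube([454, 302, 23]);
translate([474, 426, 774]) cube([454, 302, 23]);
translate([474, 426, 1161]) cube([454, 302, 23]);
translate([474, 426, 1548]) cube([454, 302, 23]);


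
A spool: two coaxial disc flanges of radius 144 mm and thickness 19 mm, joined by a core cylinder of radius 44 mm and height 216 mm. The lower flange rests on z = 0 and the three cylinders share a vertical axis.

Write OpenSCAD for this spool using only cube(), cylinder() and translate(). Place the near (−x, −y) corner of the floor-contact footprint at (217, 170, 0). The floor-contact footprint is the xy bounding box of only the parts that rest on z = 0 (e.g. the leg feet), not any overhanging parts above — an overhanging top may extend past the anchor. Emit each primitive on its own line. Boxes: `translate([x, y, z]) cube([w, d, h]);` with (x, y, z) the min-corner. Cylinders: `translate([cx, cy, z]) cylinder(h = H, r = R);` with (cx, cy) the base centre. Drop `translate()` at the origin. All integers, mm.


translate([361, 314, 0]) cylinder(h = 19, r = 144);
translate([361, 314, 19]) cylinder(h = 216, r = 44);
translate([361, 314, 235]) cylinder(h = 19, r = 144);


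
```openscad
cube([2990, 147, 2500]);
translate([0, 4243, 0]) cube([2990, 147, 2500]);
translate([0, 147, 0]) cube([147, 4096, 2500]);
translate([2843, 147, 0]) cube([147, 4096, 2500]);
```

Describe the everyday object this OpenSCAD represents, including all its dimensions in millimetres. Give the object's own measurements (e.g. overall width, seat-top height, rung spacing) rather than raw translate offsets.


The wall frame of a small rectangular building: four walls, each 2500 mm tall and 147 mm thick, enclosing a footprint 2990 mm (x) by 4390 mm (y) outside-to-outside, with no floor or roof. The front and back walls (the −y and +y sides) span the full width; the two side walls fit between them.


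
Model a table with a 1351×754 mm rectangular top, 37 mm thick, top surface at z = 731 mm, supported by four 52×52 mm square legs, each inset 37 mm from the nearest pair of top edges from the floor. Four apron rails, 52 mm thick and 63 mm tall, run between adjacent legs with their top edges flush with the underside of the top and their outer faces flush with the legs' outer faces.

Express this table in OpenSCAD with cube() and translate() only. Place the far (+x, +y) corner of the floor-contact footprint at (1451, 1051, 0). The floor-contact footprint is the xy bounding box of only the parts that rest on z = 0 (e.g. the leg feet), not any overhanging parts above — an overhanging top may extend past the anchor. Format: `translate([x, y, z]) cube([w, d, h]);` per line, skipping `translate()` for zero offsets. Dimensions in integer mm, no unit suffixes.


// leg_h = 731 - 37 = 694
// apron z = 694 - 63 = 631
translate([137, 334, 694]) cube([1351, 754, 37]);
translate([174, 371, 0]) cube([52, 52, 694]);
translate([1399, 371, 0]) cube([52, 52, 694]);
translate([174, 999, 0]) cube([52, 52, 694]);
translate([1399, 999, 0]) cube([52, 52, 694]);
translate([226, 371, 631]) cube([1173, 52, 63]);
translate([226, 999, 631]) cube([1173, 52, 63]);
translate([174, 423, 631]) cube([52, 576, 63]);
translate([1399, 423, 631]) cube([52, 576, 63]);


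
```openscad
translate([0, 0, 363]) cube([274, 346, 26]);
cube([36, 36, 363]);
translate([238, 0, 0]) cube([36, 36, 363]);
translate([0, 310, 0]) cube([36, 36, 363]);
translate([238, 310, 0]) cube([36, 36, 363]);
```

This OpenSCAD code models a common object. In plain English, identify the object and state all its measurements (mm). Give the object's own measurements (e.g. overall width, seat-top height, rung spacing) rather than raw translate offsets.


A four-legged stool. The seat is a 274×346×26 mm slab whose top surface is at z = 389 mm; four square legs, each 36×36 mm in cross-section, run from the floor (z = 0) to the underside of the seat, each flush with a corner of the seat.


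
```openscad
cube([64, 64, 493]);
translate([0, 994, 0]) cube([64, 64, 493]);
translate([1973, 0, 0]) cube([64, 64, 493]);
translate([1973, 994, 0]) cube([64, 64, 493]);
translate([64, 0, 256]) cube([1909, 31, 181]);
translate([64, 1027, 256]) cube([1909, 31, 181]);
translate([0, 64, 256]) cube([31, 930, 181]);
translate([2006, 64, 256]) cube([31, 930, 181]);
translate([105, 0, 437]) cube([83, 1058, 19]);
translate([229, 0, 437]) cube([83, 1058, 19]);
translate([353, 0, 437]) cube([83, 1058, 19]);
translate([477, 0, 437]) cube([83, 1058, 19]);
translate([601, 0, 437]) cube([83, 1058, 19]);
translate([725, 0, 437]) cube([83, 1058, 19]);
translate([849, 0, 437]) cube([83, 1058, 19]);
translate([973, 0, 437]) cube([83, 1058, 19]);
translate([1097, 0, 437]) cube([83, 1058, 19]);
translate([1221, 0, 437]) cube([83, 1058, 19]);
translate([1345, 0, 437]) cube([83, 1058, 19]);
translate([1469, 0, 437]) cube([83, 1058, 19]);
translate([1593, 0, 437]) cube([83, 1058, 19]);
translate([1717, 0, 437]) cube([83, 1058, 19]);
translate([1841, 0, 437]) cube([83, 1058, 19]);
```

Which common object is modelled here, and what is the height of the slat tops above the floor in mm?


A bed frame. The slat-top height is 456 mm.

Four posts, four rails, and a row of slats — a bed frame. Slats sit on the rails at z = 256 + 181 = 437; with slat thickness 19, the top is 456 mm.


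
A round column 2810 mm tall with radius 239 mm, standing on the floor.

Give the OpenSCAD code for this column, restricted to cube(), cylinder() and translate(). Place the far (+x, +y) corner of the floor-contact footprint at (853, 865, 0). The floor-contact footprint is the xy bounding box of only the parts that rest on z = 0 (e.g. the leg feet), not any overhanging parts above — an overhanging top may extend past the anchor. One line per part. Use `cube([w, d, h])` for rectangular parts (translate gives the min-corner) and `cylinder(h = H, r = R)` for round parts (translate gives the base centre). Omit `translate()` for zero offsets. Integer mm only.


translate([614, 626, 0]) cylinder(h = 2810, r = 239);


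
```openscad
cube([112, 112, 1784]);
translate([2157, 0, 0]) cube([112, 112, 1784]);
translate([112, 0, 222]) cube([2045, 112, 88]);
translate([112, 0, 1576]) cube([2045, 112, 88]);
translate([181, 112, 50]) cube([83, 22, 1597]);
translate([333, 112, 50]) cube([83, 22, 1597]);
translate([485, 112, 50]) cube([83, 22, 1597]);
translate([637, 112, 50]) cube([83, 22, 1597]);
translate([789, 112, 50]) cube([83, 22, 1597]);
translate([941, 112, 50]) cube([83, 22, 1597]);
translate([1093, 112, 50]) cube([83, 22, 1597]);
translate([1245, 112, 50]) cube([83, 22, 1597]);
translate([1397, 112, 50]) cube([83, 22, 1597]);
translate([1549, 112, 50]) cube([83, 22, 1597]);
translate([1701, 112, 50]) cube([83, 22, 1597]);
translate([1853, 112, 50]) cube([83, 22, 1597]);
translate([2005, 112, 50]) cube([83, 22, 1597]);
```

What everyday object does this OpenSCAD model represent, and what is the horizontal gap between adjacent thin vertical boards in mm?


A fence section. The picket gap is 69 mm.

Two posts, two rails, 13 pickets — a fence section. Span 2045 mm holds 13 pickets of 83 mm with 14 equal gaps: ⌊(2045 − 13·83) / 14⌋ = 69 mm.


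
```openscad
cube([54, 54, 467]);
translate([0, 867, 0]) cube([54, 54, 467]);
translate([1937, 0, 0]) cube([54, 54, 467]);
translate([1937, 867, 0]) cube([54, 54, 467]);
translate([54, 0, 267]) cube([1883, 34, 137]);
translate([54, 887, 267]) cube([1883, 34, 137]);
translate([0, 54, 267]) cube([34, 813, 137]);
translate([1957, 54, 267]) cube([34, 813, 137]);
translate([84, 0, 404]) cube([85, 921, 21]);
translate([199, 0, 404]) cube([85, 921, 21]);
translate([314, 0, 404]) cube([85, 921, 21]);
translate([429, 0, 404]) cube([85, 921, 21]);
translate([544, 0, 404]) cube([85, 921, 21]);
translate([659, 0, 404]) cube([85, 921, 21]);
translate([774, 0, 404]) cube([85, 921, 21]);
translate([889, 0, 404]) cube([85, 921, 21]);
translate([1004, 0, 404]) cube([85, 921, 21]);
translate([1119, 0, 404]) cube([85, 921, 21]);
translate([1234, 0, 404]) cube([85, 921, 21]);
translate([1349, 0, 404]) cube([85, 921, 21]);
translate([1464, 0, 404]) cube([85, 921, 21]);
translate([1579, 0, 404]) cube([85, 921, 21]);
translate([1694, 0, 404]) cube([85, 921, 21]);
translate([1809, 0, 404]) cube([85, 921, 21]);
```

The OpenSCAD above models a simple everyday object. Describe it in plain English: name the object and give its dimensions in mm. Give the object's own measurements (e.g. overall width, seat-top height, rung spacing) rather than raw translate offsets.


A bed frame 1991 mm long (x) by 921 mm wide (y). Four 54×54 mm corner posts, 467 mm tall, at the corners of the footprint. Four rails of 34 mm thickness and 137 mm height run between adjacent posts with their undersides at z = 267 mm, their outer faces flush with the outside of the frame (the two x-running rails run between the posts' inner faces; the two y-running rails run between the posts' inner faces). 16 slats, each 85 mm wide (x) and 21 mm thick, lie across the top of the two x-running rails, running the full 921 mm width of the frame in y; along x they sit between the end posts with a 30 mm gap after the −x posts and between neighbouring slats, leaving 43 mm before the +x posts.


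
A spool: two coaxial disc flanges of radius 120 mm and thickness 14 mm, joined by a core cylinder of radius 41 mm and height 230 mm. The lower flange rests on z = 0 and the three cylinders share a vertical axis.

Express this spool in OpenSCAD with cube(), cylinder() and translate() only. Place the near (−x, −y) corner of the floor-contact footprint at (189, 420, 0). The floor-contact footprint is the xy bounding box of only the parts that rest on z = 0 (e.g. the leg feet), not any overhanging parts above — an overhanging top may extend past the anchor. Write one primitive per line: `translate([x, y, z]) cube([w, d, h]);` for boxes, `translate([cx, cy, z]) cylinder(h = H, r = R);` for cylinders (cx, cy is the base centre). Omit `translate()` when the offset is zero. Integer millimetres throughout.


translate([309, 540, 0]) cylinder(h = 14, r = 120);
translate([309, 540, 14]) cylinder(h = 230, r = 41);
translate([309, 540, 244]) cylinder(h = 14, r = 120);


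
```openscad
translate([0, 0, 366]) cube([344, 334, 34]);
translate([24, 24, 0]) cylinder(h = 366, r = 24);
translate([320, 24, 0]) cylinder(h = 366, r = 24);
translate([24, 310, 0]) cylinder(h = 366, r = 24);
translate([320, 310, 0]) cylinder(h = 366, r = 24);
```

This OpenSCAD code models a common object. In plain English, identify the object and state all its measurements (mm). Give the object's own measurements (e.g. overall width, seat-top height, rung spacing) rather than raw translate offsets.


A four-legged stool. The seat is a 344×334×34 mm slab whose top surface is at z = 400 mm; four round legs, each 48 mm in diameter, run from the floor (z = 0) to the underside of the seat, each leg's axis is inset half a diameter from the nearest pair of seat edges (so the leg's bounding box is flush with the corner).


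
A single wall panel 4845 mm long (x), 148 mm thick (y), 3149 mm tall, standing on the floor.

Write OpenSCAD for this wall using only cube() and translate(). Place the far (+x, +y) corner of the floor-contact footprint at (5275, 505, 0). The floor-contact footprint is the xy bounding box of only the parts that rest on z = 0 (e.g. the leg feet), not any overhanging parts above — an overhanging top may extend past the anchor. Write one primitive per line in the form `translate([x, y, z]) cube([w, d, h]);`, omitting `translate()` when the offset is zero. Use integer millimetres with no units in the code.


translate([430, 357, 0]) cube([4845, 148, 3149]);


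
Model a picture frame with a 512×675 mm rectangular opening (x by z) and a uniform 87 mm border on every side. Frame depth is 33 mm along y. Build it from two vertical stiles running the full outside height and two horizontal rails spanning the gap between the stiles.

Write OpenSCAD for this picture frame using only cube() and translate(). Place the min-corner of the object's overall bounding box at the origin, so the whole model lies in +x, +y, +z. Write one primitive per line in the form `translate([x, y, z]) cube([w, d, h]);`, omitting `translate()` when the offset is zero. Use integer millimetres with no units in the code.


cube([87, 33, 849]);
translate([599, 0, 0]) cube([87, 33, 849]);
translate([87, 0, 0]) cube([512, 33, 87]);
translate([87, 0, 762]) cube([512, 33, 87]);


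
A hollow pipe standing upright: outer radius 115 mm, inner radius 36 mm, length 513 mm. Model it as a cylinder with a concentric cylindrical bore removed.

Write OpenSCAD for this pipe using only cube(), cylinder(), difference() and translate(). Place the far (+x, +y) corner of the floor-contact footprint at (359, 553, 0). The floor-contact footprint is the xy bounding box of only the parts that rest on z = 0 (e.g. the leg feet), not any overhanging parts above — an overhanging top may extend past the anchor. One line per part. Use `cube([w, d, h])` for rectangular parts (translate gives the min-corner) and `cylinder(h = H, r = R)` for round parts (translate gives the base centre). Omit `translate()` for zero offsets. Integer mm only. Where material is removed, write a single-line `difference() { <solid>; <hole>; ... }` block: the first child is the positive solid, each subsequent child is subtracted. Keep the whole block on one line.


difference() { translate([244, 438, 0]) cylinder(h = 513, r = 115); translate([244, 438, 0]) cylinder(h = 513, r = 36); }


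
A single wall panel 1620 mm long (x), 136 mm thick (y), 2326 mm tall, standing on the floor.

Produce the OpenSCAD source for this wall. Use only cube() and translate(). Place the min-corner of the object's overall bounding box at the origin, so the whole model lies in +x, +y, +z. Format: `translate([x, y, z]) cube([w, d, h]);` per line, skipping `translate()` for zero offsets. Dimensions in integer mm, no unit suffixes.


cube([1620, 136, 2326]);


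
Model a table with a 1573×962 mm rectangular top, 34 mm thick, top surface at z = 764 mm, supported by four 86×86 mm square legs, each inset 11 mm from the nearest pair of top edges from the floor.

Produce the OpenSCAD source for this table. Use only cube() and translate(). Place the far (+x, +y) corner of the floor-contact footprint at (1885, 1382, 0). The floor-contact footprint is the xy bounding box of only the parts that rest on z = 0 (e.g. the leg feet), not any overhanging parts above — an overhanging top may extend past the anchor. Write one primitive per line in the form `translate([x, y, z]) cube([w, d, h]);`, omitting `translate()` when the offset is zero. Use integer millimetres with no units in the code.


translate([323, 431, 730]) cube([1573, 962, 34]);
translate([334, 442, 0]) cube([86, 86, 730]);
translate([1799, 442, 0]) cube([86, 86, 730]);
translate([334, 1296, 0]) cube([86, 86, 730]);
translate([1799, 1296, 0]) cube([86, 86, 730]);


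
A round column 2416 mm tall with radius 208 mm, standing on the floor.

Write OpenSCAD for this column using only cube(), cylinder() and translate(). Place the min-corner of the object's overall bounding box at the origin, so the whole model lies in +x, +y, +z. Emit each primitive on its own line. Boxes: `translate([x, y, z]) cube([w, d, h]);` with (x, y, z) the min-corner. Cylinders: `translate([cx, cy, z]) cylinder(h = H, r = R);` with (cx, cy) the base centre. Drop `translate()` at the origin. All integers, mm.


translate([208, 208, 0]) cylinder(h = 2416, r = 208);


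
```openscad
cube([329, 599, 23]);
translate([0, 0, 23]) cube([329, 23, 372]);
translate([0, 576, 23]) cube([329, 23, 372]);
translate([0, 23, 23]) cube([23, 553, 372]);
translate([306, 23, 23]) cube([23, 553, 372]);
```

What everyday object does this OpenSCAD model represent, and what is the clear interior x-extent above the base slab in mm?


An open box. The internal width is 283 mm.

A 329×599 base slab with four walls standing on it — an open box. The base is 329 mm wide and the walls are 23 mm thick, so the internal width is 329 − 2 × 23 = 283 mm.


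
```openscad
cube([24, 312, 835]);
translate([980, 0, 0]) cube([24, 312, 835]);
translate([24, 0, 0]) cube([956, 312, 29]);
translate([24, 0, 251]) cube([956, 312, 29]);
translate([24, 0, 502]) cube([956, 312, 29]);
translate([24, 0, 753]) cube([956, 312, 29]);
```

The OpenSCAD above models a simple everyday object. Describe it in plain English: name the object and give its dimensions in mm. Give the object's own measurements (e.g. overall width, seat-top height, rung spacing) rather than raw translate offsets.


An open bookshelf. Two side panels, each 24 mm thick, 312 mm deep and 835 mm tall, stand 1004 mm apart (outside-to-outside). Between them sit 4 shelves, each 29 mm thick and 312 mm deep, spanning the full gap between the sides. The bottom shelf rests on the floor (its underside at z = 0) and the clear gap between one shelf's top and the next shelf's underside is 222 mm.


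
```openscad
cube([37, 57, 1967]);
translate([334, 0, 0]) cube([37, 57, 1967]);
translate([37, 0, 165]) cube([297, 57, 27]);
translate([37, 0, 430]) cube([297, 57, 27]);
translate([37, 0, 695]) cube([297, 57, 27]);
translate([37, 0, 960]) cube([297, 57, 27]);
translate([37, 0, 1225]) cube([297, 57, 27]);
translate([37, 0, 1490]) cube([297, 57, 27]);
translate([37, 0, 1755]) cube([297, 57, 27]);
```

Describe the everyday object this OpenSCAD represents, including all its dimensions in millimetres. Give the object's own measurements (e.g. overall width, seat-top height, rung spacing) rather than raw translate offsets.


A straight ladder. Two 37×57 mm vertical rails, 1967 mm tall, stand 371 mm apart (outside-to-outside) with their front faces coplanar on the −y side. 7 rungs, each 57 mm deep and 27 mm tall, span between the inner faces of the rails, front faces flush with the rails. The lowest rung's underside is at z = 165 mm and rungs are spaced 265 mm apart (underside to underside).
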